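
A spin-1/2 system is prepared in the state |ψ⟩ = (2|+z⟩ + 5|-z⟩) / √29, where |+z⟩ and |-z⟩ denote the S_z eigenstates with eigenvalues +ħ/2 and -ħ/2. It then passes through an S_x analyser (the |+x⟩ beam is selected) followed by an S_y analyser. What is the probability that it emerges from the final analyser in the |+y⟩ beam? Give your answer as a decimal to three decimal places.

0.422

First analyser (S_x): P(|+x⟩) = |⟨+x|ψ⟩|² = 49/58.
After stage 1 the state is |+x⟩; P(|+y⟩) = |⟨+y|+x⟩|² = 1/2.
Joint probability = 49/58 × 1/2 = 0.422.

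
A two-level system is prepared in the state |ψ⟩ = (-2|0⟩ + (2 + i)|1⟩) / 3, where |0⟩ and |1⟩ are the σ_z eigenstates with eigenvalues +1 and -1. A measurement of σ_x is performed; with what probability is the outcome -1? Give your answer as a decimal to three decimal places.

0.944

|-x⟩ = (|0⟩ - |1⟩)/√2, so ⟨-x|ψ⟩ = (-4 - i) / (√2·3).
P = |-4 - i|² / 18 = 17/18.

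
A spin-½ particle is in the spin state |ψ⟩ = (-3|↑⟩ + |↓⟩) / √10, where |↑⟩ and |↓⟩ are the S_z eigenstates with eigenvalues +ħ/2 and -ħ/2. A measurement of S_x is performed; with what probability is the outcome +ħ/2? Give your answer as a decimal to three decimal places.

0.200

|+x⟩ = (|↑⟩ + |↓⟩)/√2, so ⟨+x|ψ⟩ = (-2) / (√2·√10).
P = |-2|² / 20 = 4/20.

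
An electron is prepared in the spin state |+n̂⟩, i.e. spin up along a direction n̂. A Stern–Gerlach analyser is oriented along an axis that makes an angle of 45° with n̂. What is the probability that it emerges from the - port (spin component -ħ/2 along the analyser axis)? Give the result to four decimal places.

For spin-½, the probability of finding spin-up along an axis at angle θ to the initial spin direction is cos²(θ/2); spin-down is sin²(θ/2).
θ = 45°, so P = sin²(22.5°) ≈ 0.1464.

0.1464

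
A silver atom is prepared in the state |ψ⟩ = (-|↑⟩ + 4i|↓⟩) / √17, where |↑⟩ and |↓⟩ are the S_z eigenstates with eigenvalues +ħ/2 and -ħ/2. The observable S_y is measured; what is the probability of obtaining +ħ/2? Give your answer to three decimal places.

|+y⟩ = (|↑⟩ + i|↓⟩)/√2, so ⟨+y|ψ⟩ = (3) / (√2·√17).
P = |3|² / 34 = 9/34.

0.265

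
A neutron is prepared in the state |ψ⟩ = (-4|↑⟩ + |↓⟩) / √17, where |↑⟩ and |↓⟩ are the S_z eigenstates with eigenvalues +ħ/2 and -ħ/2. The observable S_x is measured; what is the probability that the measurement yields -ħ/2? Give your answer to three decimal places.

|-x⟩ = (|↑⟩ - |↓⟩)/√2, so ⟨-x|ψ⟩ = (-5) / (√2·√17).
P = |-5|² / 34 = 25/34.

0.735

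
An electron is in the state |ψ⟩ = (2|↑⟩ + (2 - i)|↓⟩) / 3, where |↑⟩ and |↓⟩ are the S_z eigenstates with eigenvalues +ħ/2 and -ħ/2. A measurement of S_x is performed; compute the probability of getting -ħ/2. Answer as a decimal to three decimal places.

|-x⟩ = (|↑⟩ - |↓⟩)/√2, so ⟨-x|ψ⟩ = (i) / (√2·3).
P = |i|² / 18 = 1/18.

0.056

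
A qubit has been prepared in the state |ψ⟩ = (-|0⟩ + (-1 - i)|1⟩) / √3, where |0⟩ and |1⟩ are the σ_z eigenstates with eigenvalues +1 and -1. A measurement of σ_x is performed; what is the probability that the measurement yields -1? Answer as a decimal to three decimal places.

|-x⟩ = (|0⟩ - |1⟩)/√2, so ⟨-x|ψ⟩ = (i) / (√2·√3).
P = |i|² / 6 = 1/6.

0.167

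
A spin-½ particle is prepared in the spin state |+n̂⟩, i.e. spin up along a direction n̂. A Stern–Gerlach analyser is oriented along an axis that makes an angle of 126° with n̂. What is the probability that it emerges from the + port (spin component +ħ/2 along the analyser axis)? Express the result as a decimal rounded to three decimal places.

For spin-½, the probability of finding spin-up along an axis at angle θ to the initial spin direction is cos²(θ/2); spin-down is sin²(θ/2).
θ = 126°, so P = cos²(63°) ≈ 0.206.

0.206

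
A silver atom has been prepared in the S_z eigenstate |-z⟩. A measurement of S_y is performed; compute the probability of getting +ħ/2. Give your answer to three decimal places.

0.500

In the S_z basis, |-z⟩ = |↓⟩ and |+y⟩ = (|↑⟩ + i|↓⟩)/√2.
|⟨+y|-z⟩|² = 1/2.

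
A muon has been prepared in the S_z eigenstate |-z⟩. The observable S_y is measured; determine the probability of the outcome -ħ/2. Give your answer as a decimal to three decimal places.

In the S_z basis, |-z⟩ = |↓⟩ and |-y⟩ = (|↑⟩ - i|↓⟩)/√2.
|⟨-y|-z⟩|² = 1/2.

0.500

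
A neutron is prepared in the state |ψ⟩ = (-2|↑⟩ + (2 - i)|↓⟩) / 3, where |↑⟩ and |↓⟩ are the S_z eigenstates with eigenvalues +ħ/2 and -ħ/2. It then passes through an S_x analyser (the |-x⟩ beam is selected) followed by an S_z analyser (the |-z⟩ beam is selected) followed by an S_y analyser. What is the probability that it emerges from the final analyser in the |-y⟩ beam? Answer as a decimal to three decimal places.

0.236

First analyser (S_x): P(|-x⟩) = |⟨-x|ψ⟩|² = 17/18.
After stage 1 the state is |-x⟩; P(|-z⟩) = |⟨-z|-x⟩|² = 1/2.
After stage 2 the state is |-z⟩; P(|-y⟩) = |⟨-y|-z⟩|² = 1/2.
Joint probability = 17/18 × 1/2 × 1/2 = 0.236.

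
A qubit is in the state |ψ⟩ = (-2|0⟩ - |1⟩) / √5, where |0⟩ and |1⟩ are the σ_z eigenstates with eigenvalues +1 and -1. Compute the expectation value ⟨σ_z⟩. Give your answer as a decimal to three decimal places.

0.600

⟨σ_z⟩ = |a|² - |b|² divided by |a|²+|b|², with a, b the |0⟩, |1⟩ amplitudes.
= (4 - 1)/5 = 3/5.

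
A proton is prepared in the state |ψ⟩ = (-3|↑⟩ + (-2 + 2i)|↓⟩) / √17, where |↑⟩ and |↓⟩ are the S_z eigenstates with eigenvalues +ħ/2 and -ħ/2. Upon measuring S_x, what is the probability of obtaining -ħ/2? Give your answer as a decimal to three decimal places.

0.147

|-x⟩ = (|↑⟩ - |↓⟩)/√2, so ⟨-x|ψ⟩ = (-1 - 2i) / (√2·√17).
P = |-1 - 2i|² / 34 = 5/34.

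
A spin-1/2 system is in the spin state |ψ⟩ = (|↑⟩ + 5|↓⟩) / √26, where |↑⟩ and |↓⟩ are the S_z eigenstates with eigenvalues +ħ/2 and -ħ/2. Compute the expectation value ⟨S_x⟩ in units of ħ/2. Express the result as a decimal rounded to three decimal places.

0.385

⟨σ_x⟩ = 2 Re(a* b)/(|a|²+|b|²) with a = 1, b = 5.
a* b = 5, so ⟨σ_x⟩ = 10/26.
⟨S_x⟩ = (ħ/2)·⟨σ_x⟩.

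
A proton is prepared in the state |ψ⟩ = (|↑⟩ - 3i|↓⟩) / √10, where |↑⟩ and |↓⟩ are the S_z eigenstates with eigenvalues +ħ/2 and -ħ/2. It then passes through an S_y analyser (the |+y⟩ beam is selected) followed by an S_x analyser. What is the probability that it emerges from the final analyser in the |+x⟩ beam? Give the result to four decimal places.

0.1000

First analyser (S_y): P(|+y⟩) = |⟨+y|ψ⟩|² = 4/20.
After stage 1 the state is |+y⟩; P(|+x⟩) = |⟨+x|+y⟩|² = 1/2.
Joint probability = 4/20 × 1/2 = 0.1000.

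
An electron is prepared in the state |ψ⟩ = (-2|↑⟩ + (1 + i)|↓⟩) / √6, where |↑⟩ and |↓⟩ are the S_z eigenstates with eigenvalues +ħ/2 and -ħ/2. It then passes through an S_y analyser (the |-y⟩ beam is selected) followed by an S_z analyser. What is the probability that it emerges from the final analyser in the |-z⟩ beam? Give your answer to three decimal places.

First analyser (S_y): P(|-y⟩) = |⟨-y|ψ⟩|² = 10/12.
After stage 1 the state is |-y⟩; P(|-z⟩) = |⟨-z|-y⟩|² = 1/2.
Joint probability = 10/12 × 1/2 = 0.417.

0.417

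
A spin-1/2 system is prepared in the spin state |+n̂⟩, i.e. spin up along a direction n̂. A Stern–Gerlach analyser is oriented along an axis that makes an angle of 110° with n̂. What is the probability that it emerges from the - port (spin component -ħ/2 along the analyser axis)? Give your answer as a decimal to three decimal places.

For spin-½, the probability of finding spin-up along an axis at angle θ to the initial spin direction is cos²(θ/2); spin-down is sin²(θ/2).
θ = 110°, so P = sin²(55°) ≈ 0.671.

0.671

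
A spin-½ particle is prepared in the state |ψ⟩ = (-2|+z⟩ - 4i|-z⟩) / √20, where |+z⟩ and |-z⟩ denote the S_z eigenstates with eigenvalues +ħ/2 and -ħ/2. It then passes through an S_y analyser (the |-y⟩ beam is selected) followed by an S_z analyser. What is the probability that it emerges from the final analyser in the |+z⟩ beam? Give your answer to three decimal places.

0.050

First analyser (S_y): P(|-y⟩) = |⟨-y|ψ⟩|² = 4/40.
After stage 1 the state is |-y⟩; P(|+z⟩) = |⟨+z|-y⟩|² = 1/2.
Joint probability = 4/40 × 1/2 = 0.050.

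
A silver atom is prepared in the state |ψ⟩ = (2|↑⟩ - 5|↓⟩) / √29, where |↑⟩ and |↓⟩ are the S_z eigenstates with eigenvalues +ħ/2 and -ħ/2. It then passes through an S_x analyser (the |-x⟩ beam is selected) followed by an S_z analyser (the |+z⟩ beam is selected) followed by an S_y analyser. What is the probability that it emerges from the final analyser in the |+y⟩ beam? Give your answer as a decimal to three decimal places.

First analyser (S_x): P(|-x⟩) = |⟨-x|ψ⟩|² = 49/58.
After stage 1 the state is |-x⟩; P(|+z⟩) = |⟨+z|-x⟩|² = 1/2.
After stage 2 the state is |+z⟩; P(|+y⟩) = |⟨+y|+z⟩|² = 1/2.
Joint probability = 49/58 × 1/2 × 1/2 = 0.211.

0.211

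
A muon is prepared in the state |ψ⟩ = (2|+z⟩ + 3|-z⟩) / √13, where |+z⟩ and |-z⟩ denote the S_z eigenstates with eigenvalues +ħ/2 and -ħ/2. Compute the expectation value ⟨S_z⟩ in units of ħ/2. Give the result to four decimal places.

-0.3846

⟨σ_z⟩ = |a|² - |b|² divided by |a|²+|b|², with a, b the |+z⟩, |-z⟩ amplitudes.
= (4 - 9)/13 = -5/13.
⟨S_z⟩ = (ħ/2)·⟨σ_z⟩.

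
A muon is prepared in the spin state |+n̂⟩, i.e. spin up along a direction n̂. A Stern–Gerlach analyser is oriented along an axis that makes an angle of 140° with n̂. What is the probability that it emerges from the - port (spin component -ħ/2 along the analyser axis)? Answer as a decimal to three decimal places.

0.883

For spin-½, the probability of finding spin-up along an axis at angle θ to the initial spin direction is cos²(θ/2); spin-down is sin²(θ/2).
θ = 140°, so P = sin²(70°) ≈ 0.883.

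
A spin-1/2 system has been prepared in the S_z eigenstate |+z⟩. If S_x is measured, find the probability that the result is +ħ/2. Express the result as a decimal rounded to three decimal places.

0.500

In the S_z basis, |+z⟩ = |+z⟩ and |+x⟩ = (|+z⟩ + |-z⟩)/√2.
|⟨+x|+z⟩|² = 1/2.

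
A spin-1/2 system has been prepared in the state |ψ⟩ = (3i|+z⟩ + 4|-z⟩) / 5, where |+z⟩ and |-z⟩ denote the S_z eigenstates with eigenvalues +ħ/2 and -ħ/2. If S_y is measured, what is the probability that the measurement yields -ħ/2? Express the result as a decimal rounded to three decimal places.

|-y⟩ = (|+z⟩ - i|-z⟩)/√2, so ⟨-y|ψ⟩ = (7i) / (√2·5).
P = |7i|² / 50 = 49/50.

0.980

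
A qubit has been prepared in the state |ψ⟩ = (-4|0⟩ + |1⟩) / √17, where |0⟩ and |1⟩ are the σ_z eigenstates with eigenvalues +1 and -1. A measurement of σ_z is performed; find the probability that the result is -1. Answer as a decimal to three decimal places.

The -1 outcome corresponds to |1⟩. Its amplitude in |ψ⟩ is 1/√17.
P = |1|² / 17 = 1/17.

0.059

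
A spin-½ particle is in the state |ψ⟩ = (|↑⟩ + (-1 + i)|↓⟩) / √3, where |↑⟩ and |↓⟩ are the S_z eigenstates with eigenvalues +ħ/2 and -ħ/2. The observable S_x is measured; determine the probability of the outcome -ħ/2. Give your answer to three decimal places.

0.833

|-x⟩ = (|↑⟩ - |↓⟩)/√2, so ⟨-x|ψ⟩ = (2 - i) / (√2·√3).
P = |2 - i|² / 6 = 5/6.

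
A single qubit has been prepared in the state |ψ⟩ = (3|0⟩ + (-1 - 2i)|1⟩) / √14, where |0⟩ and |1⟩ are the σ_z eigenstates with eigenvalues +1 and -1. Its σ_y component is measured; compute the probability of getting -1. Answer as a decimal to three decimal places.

0.929

|-y⟩ = (|0⟩ - i|1⟩)/√2, so ⟨-y|ψ⟩ = (5 - i) / (√2·√14).
P = |5 - i|² / 28 = 26/28.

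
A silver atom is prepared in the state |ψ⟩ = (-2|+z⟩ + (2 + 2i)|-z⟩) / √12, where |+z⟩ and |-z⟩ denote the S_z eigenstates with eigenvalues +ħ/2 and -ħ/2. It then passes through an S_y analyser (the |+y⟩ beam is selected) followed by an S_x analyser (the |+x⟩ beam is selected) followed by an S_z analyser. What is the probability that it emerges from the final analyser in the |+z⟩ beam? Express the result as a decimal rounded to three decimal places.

0.042

First analyser (S_y): P(|+y⟩) = |⟨+y|ψ⟩|² = 4/24.
After stage 1 the state is |+y⟩; P(|+x⟩) = |⟨+x|+y⟩|² = 1/2.
After stage 2 the state is |+x⟩; P(|+z⟩) = |⟨+z|+x⟩|² = 1/2.
Joint probability = 4/24 × 1/2 × 1/2 = 0.042.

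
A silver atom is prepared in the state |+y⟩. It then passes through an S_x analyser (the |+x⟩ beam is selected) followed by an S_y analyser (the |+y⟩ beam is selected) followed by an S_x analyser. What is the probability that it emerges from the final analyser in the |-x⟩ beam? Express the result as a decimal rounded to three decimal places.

0.125

First analyser (S_x): from |+y⟩, P(|+x⟩) = 1/2.
After stage 1 the state is |+x⟩; P(|+y⟩) = |⟨+y|+x⟩|² = 1/2.
After stage 2 the state is |+y⟩; P(|-x⟩) = |⟨-x|+y⟩|² = 1/2.
Joint probability = 1/2 × 1/2 × 1/2 = 0.125.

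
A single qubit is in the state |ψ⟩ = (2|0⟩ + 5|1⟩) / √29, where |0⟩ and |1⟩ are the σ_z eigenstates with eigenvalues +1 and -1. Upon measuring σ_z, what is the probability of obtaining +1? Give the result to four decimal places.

The +1 outcome corresponds to |0⟩. Its amplitude in |ψ⟩ is 2/√29.
P = |2|² / 29 = 4/29.

0.1379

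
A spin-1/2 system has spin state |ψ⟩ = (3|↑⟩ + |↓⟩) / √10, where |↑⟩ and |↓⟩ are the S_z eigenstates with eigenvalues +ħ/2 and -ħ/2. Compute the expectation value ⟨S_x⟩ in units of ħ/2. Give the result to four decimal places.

⟨σ_x⟩ = 2 Re(a* b)/(|a|²+|b|²) with a = 3, b = 1.
a* b = 3, so ⟨σ_x⟩ = 6/10.
⟨S_x⟩ = (ħ/2)·⟨σ_x⟩.

0.6000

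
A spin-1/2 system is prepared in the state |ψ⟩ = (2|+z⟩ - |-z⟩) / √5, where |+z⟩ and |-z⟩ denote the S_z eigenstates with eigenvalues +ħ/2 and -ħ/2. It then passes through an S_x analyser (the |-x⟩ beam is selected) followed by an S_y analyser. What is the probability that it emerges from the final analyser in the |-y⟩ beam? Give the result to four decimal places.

0.4500

First analyser (S_x): P(|-x⟩) = |⟨-x|ψ⟩|² = 9/10.
After stage 1 the state is |-x⟩; P(|-y⟩) = |⟨-y|-x⟩|² = 1/2.
Joint probability = 9/10 × 1/2 = 0.4500.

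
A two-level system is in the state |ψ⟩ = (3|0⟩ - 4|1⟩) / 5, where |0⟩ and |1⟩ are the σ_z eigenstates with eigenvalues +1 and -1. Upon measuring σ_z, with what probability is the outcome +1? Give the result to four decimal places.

0.3600

The +1 outcome corresponds to |0⟩. Its amplitude in |ψ⟩ is 3/5.
P = |3|² / 25 = 9/25.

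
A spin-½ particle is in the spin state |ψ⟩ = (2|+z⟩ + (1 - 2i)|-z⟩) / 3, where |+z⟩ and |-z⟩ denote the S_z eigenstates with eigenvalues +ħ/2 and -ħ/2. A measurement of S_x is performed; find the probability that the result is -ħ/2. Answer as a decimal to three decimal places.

|-x⟩ = (|+z⟩ - |-z⟩)/√2, so ⟨-x|ψ⟩ = (1 + 2i) / (√2·3).
P = |1 + 2i|² / 18 = 5/18.

0.278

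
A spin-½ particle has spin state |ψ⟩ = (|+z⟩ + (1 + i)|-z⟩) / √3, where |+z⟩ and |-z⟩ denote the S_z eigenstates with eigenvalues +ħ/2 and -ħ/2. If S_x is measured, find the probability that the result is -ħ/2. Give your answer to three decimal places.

0.167

|-x⟩ = (|+z⟩ - |-z⟩)/√2, so ⟨-x|ψ⟩ = (-i) / (√2·√3).
P = |-i|² / 6 = 1/6.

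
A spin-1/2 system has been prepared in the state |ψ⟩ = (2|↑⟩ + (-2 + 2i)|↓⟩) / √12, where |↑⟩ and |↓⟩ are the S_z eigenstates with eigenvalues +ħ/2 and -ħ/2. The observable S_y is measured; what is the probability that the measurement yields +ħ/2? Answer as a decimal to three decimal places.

0.833

|+y⟩ = (|↑⟩ + i|↓⟩)/√2, so ⟨+y|ψ⟩ = (4 + 2i) / (√2·√12).
P = |4 + 2i|² / 24 = 20/24.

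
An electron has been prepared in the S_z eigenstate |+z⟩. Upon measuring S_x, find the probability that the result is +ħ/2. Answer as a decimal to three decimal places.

0.500

In the S_z basis, |+z⟩ = |+z⟩ and |+x⟩ = (|+z⟩ + |-z⟩)/√2.
|⟨+x|+z⟩|² = 1/2.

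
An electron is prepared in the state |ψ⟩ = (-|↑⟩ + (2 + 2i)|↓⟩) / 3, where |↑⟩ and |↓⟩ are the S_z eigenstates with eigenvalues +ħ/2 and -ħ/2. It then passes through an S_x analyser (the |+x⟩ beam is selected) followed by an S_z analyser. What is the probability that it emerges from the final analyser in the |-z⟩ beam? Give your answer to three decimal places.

First analyser (S_x): P(|+x⟩) = |⟨+x|ψ⟩|² = 5/18.
After stage 1 the state is |+x⟩; P(|-z⟩) = |⟨-z|+x⟩|² = 1/2.
Joint probability = 5/18 × 1/2 = 0.139.

0.139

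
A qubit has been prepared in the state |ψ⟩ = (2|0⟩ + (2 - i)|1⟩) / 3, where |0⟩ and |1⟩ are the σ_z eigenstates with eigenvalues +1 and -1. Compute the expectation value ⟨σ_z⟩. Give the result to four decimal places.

-0.1111

⟨σ_z⟩ = |a|² - |b|² divided by |a|²+|b|², with a, b the |0⟩, |1⟩ amplitudes.
= (4 - 5)/9 = -1/9.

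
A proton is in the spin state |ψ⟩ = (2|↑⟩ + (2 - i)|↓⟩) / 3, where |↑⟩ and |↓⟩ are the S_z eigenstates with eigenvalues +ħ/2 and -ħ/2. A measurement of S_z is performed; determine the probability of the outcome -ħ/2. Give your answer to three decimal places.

0.556

The -ħ/2 outcome corresponds to |↓⟩. Its amplitude in |ψ⟩ is (2 - i)/3.
P = |2 - i|² / 9 = 5/9.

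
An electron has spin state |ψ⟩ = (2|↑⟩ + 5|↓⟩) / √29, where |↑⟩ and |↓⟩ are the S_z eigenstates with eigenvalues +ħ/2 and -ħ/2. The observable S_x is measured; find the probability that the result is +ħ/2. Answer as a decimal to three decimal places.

|+x⟩ = (|↑⟩ + |↓⟩)/√2, so ⟨+x|ψ⟩ = (7) / (√2·√29).
P = |7|² / 58 = 49/58.

0.845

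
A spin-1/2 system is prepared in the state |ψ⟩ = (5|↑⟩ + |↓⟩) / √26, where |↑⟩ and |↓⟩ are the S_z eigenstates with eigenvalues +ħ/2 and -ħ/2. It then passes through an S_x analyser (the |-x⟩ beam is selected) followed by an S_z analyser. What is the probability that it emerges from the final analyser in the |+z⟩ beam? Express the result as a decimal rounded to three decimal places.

0.154

First analyser (S_x): P(|-x⟩) = |⟨-x|ψ⟩|² = 16/52.
After stage 1 the state is |-x⟩; P(|+z⟩) = |⟨+z|-x⟩|² = 1/2.
Joint probability = 16/52 × 1/2 = 0.154.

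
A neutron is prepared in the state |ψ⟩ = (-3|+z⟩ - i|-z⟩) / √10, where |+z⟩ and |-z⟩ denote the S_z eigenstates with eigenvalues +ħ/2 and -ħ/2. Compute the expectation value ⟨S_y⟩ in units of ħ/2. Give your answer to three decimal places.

0.600

⟨σ_y⟩ = 2 Im(a* b)/(|a|²+|b|²) with a = -3, b = -i.
a* b = 3i, so ⟨σ_y⟩ = 6/10.
⟨S_y⟩ = (ħ/2)·⟨σ_y⟩.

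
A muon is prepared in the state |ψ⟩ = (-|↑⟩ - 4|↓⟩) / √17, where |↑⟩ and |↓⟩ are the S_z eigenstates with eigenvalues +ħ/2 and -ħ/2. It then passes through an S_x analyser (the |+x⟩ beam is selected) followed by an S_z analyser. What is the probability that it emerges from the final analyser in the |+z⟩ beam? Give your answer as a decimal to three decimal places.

0.368

First analyser (S_x): P(|+x⟩) = |⟨+x|ψ⟩|² = 25/34.
After stage 1 the state is |+x⟩; P(|+z⟩) = |⟨+z|+x⟩|² = 1/2.
Joint probability = 25/34 × 1/2 = 0.368.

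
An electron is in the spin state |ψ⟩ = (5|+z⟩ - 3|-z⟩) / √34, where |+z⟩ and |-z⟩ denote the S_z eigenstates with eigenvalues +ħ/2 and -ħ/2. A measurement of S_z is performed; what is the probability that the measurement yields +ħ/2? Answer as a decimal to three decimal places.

0.735

The +ħ/2 outcome corresponds to |+z⟩. Its amplitude in |ψ⟩ is 5/√34.
P = |5|² / 34 = 25/34.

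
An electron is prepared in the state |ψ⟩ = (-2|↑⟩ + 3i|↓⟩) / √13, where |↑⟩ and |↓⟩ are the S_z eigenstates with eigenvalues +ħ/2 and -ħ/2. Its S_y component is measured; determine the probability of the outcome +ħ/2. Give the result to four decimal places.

0.0385

|+y⟩ = (|↑⟩ + i|↓⟩)/√2, so ⟨+y|ψ⟩ = (1) / (√2·√13).
P = |1|² / 26 = 1/26.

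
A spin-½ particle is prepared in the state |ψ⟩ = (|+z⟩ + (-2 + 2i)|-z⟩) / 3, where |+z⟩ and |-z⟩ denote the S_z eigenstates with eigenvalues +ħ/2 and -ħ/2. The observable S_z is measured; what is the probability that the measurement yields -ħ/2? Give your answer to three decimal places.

0.889

The -ħ/2 outcome corresponds to |-z⟩. Its amplitude in |ψ⟩ is (-2 + 2i)/3.
P = |-2 + 2i|² / 9 = 8/9.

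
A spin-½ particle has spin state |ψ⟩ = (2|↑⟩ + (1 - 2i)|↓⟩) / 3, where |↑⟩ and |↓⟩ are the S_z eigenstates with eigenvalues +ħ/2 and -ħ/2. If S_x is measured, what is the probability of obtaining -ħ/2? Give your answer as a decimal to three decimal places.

|-x⟩ = (|↑⟩ - |↓⟩)/√2, so ⟨-x|ψ⟩ = (1 + 2i) / (√2·3).
P = |1 + 2i|² / 18 = 5/18.

0.278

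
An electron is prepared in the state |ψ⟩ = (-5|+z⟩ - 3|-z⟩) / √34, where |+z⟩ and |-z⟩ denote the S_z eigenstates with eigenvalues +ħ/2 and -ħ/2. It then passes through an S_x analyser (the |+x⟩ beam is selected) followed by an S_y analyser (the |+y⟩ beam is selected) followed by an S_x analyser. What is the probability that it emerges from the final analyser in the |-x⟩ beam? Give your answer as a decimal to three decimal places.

0.235

First analyser (S_x): P(|+x⟩) = |⟨+x|ψ⟩|² = 64/68.
After stage 1 the state is |+x⟩; P(|+y⟩) = |⟨+y|+x⟩|² = 1/2.
After stage 2 the state is |+y⟩; P(|-x⟩) = |⟨-x|+y⟩|² = 1/2.
Joint probability = 64/68 × 1/2 × 1/2 = 0.235.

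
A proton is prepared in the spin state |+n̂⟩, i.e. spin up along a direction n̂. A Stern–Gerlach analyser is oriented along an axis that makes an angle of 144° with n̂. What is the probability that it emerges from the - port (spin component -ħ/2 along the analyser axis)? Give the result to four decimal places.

0.9045

For spin-½, the probability of finding spin-up along an axis at angle θ to the initial spin direction is cos²(θ/2); spin-down is sin²(θ/2).
θ = 144°, so P = sin²(72°) ≈ 0.9045.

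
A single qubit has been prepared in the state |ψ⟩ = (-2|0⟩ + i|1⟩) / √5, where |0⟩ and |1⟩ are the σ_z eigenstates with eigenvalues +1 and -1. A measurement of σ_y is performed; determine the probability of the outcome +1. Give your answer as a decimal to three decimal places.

0.100

|+y⟩ = (|0⟩ + i|1⟩)/√2, so ⟨+y|ψ⟩ = (-1) / (√2·√5).
P = |-1|² / 10 = 1/10.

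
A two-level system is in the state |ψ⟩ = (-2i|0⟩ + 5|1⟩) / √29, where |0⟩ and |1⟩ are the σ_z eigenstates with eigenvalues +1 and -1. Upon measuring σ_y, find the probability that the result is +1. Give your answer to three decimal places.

0.845

|+y⟩ = (|0⟩ + i|1⟩)/√2, so ⟨+y|ψ⟩ = (-7i) / (√2·√29).
P = |-7i|² / 58 = 49/58.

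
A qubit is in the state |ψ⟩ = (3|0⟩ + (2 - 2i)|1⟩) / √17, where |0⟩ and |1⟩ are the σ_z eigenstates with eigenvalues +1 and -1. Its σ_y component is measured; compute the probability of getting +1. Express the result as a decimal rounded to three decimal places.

0.147

|+y⟩ = (|0⟩ + i|1⟩)/√2, so ⟨+y|ψ⟩ = (1 - 2i) / (√2·√17).
P = |1 - 2i|² / 34 = 5/34.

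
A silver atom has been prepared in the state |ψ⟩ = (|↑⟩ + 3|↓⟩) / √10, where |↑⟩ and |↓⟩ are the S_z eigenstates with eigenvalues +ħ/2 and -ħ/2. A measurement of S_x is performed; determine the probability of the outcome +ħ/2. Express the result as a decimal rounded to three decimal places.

0.800

|+x⟩ = (|↑⟩ + |↓⟩)/√2, so ⟨+x|ψ⟩ = (4) / (√2·√10).
P = |4|² / 20 = 16/20.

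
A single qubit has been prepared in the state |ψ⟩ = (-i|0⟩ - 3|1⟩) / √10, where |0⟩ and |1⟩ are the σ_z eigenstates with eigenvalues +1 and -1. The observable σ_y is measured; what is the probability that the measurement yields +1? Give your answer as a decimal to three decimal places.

|+y⟩ = (|0⟩ + i|1⟩)/√2, so ⟨+y|ψ⟩ = (2i) / (√2·√10).
P = |2i|² / 20 = 4/20.

0.200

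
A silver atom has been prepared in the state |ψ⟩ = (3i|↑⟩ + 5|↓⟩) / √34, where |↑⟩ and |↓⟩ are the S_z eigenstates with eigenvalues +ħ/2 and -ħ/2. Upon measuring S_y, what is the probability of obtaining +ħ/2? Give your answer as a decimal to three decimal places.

0.059

|+y⟩ = (|↑⟩ + i|↓⟩)/√2, so ⟨+y|ψ⟩ = (-2i) / (√2·√34).
P = |-2i|² / 68 = 4/68.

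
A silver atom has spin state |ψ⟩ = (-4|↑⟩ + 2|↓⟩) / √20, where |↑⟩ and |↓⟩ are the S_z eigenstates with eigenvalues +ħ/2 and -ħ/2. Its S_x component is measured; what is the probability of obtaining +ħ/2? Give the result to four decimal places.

0.1000

|+x⟩ = (|↑⟩ + |↓⟩)/√2, so ⟨+x|ψ⟩ = (-2) / (√2·√20).
P = |-2|² / 40 = 4/40.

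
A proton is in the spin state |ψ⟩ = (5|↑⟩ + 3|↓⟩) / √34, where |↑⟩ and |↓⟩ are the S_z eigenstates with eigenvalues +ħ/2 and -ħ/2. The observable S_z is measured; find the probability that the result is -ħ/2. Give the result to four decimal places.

The -ħ/2 outcome corresponds to |↓⟩. Its amplitude in |ψ⟩ is 3/√34.
P = |3|² / 34 = 9/34.

0.2647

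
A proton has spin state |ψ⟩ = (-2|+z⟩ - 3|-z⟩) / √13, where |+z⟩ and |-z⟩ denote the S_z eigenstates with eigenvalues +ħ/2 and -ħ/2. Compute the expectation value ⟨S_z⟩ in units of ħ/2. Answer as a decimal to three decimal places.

⟨σ_z⟩ = |a|² - |b|² divided by |a|²+|b|², with a, b the |+z⟩, |-z⟩ amplitudes.
= (4 - 9)/13 = -5/13.
⟨S_z⟩ = (ħ/2)·⟨σ_z⟩.

-0.385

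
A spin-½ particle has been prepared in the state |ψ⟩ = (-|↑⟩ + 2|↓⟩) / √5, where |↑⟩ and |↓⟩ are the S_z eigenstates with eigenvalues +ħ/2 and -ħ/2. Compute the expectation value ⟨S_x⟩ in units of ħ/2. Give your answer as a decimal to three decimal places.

⟨σ_x⟩ = 2 Re(a* b)/(|a|²+|b|²) with a = -1, b = 2.
a* b = -2, so ⟨σ_x⟩ = -4/5.
⟨S_x⟩ = (ħ/2)·⟨σ_x⟩.

-0.800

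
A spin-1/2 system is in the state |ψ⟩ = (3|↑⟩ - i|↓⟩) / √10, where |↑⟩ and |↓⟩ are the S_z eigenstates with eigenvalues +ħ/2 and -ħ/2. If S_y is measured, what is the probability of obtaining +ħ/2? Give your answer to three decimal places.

|+y⟩ = (|↑⟩ + i|↓⟩)/√2, so ⟨+y|ψ⟩ = (2) / (√2·√10).
P = |2|² / 20 = 4/20.

0.200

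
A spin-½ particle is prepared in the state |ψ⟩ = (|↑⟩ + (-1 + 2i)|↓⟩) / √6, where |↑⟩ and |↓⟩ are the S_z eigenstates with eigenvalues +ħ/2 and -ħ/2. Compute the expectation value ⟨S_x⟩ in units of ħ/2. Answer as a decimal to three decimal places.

⟨σ_x⟩ = 2 Re(a* b)/(|a|²+|b|²) with a = 1, b = (-1 + 2i).
a* b = (-1 + 2i), so ⟨σ_x⟩ = -2/6.
⟨S_x⟩ = (ħ/2)·⟨σ_x⟩.

-0.333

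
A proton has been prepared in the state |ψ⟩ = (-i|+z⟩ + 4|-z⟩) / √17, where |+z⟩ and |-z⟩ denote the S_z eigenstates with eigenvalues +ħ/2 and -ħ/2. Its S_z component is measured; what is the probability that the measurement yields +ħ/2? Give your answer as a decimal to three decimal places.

The +ħ/2 outcome corresponds to |+z⟩. Its amplitude in |ψ⟩ is -i/√17.
P = |-i|² / 17 = 1/17.

0.059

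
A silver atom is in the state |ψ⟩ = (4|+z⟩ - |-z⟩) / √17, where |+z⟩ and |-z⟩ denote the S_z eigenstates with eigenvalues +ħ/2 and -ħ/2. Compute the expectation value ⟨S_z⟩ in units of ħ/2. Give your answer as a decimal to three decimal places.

⟨σ_z⟩ = |a|² - |b|² divided by |a|²+|b|², with a, b the |+z⟩, |-z⟩ amplitudes.
= (16 - 1)/17 = 15/17.
⟨S_z⟩ = (ħ/2)·⟨σ_z⟩.

0.882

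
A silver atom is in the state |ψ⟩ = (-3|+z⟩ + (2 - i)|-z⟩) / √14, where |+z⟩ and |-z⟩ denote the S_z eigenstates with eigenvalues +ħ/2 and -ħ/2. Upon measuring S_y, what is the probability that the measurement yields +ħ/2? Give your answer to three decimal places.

0.714

|+y⟩ = (|+z⟩ + i|-z⟩)/√2, so ⟨+y|ψ⟩ = (-4 - 2i) / (√2·√14).
P = |-4 - 2i|² / 28 = 20/28.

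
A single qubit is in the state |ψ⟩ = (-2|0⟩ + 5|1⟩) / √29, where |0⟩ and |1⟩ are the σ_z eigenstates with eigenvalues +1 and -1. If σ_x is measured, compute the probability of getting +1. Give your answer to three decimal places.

|+x⟩ = (|0⟩ + |1⟩)/√2, so ⟨+x|ψ⟩ = (3) / (√2·√29).
P = |3|² / 58 = 9/58.

0.155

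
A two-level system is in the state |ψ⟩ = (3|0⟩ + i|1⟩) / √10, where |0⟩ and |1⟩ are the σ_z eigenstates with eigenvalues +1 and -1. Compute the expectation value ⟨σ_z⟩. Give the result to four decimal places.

0.8000

⟨σ_z⟩ = |a|² - |b|² divided by |a|²+|b|², with a, b the |0⟩, |1⟩ amplitudes.
= (9 - 1)/10 = 8/10.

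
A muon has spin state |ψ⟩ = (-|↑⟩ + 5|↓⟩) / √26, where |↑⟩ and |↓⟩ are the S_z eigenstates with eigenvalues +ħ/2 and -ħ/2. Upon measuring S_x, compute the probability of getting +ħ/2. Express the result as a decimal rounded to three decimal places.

0.308

|+x⟩ = (|↑⟩ + |↓⟩)/√2, so ⟨+x|ψ⟩ = (4) / (√2·√26).
P = |4|² / 52 = 16/52.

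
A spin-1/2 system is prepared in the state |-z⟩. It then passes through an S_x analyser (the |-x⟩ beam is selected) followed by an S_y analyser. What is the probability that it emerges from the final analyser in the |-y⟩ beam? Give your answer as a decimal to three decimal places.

First analyser (S_x): from |-z⟩, P(|-x⟩) = 1/2.
After stage 1 the state is |-x⟩; P(|-y⟩) = |⟨-y|-x⟩|² = 1/2.
Joint probability = 1/2 × 1/2 = 0.250.

0.250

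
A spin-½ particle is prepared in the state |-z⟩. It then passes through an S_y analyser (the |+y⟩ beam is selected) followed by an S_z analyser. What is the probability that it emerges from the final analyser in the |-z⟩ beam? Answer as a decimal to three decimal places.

0.250

First analyser (S_y): from |-z⟩, P(|+y⟩) = 1/2.
After stage 1 the state is |+y⟩; P(|-z⟩) = |⟨-z|+y⟩|² = 1/2.
Joint probability = 1/2 × 1/2 = 0.250.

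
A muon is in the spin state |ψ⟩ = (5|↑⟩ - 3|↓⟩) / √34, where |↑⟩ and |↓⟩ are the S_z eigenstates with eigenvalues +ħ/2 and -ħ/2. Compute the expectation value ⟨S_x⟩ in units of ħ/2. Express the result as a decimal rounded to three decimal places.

⟨σ_x⟩ = 2 Re(a* b)/(|a|²+|b|²) with a = 5, b = -3.
a* b = -15, so ⟨σ_x⟩ = -30/34.
⟨S_x⟩ = (ħ/2)·⟨σ_x⟩.

-0.882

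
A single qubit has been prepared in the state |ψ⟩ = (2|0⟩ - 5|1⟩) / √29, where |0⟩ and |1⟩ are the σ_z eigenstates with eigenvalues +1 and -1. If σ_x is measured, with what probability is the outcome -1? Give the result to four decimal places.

|-x⟩ = (|0⟩ - |1⟩)/√2, so ⟨-x|ψ⟩ = (7) / (√2·√29).
P = |7|² / 58 = 49/58.

0.8448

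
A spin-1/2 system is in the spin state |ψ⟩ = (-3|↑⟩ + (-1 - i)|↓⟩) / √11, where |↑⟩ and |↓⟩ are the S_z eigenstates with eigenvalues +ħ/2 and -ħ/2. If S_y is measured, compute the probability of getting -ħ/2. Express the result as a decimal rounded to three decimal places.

|-y⟩ = (|↑⟩ - i|↓⟩)/√2, so ⟨-y|ψ⟩ = (-2 - i) / (√2·√11).
P = |-2 - i|² / 22 = 5/22.

0.227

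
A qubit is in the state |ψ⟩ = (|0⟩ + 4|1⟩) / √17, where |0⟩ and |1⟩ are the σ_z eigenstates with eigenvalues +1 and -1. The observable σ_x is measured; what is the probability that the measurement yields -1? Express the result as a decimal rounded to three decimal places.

0.265

|-x⟩ = (|0⟩ - |1⟩)/√2, so ⟨-x|ψ⟩ = (-3) / (√2·√17).
P = |-3|² / 34 = 9/34.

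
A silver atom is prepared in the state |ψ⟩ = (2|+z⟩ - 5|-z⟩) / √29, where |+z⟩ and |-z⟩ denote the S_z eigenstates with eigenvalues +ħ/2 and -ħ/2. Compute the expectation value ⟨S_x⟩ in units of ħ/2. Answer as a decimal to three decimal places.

⟨σ_x⟩ = 2 Re(a* b)/(|a|²+|b|²) with a = 2, b = -5.
a* b = -10, so ⟨σ_x⟩ = -20/29.
⟨S_x⟩ = (ħ/2)·⟨σ_x⟩.

-0.690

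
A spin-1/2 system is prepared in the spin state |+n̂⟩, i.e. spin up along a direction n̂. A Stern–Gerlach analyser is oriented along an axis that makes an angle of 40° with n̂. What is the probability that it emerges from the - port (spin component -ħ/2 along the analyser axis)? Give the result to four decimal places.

0.1170

For spin-½, the probability of finding spin-up along an axis at angle θ to the initial spin direction is cos²(θ/2); spin-down is sin²(θ/2).
θ = 40°, so P = sin²(20°) ≈ 0.1170.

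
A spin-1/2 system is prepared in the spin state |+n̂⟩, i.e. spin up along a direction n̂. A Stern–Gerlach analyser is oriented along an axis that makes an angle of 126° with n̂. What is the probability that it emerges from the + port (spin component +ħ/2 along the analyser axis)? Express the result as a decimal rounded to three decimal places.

0.206

For spin-½, the probability of finding spin-up along an axis at angle θ to the initial spin direction is cos²(θ/2); spin-down is sin²(θ/2).
θ = 126°, so P = cos²(63°) ≈ 0.206.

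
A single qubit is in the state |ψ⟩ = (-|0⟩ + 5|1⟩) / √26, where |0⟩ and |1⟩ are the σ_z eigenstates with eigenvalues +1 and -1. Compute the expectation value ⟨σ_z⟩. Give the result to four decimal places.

-0.9231

⟨σ_z⟩ = |a|² - |b|² divided by |a|²+|b|², with a, b the |0⟩, |1⟩ amplitudes.
= (1 - 25)/26 = -24/26.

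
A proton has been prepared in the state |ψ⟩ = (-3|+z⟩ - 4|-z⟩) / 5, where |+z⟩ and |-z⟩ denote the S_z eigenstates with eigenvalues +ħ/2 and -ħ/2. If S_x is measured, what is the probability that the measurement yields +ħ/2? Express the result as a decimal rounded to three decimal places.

|+x⟩ = (|+z⟩ + |-z⟩)/√2, so ⟨+x|ψ⟩ = (-7) / (√2·5).
P = |-7|² / 50 = 49/50.

0.980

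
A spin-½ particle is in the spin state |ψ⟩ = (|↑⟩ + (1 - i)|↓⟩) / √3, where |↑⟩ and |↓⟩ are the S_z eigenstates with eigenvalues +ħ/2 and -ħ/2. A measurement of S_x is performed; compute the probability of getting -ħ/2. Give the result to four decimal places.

|-x⟩ = (|↑⟩ - |↓⟩)/√2, so ⟨-x|ψ⟩ = (i) / (√2·√3).
P = |i|² / 6 = 1/6.

0.1667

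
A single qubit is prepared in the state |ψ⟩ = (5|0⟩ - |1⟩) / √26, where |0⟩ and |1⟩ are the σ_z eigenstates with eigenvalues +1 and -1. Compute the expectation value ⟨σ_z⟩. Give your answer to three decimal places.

⟨σ_z⟩ = |a|² - |b|² divided by |a|²+|b|², with a, b the |0⟩, |1⟩ amplitudes.
= (25 - 1)/26 = 24/26.

0.923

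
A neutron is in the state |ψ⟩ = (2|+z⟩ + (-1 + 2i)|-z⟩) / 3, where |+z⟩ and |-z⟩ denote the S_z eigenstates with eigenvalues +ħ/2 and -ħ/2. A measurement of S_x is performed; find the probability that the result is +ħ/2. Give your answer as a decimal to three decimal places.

|+x⟩ = (|+z⟩ + |-z⟩)/√2, so ⟨+x|ψ⟩ = (1 + 2i) / (√2·3).
P = |1 + 2i|² / 18 = 5/18.

0.278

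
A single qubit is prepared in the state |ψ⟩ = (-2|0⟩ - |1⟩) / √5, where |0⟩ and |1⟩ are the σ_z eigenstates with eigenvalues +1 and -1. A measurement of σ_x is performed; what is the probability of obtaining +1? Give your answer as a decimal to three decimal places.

0.900

|+x⟩ = (|0⟩ + |1⟩)/√2, so ⟨+x|ψ⟩ = (-3) / (√2·√5).
P = |-3|² / 10 = 9/10.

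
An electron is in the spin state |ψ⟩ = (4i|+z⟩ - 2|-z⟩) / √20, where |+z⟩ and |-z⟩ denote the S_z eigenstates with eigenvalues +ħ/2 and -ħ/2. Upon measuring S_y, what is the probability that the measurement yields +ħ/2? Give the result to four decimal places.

|+y⟩ = (|+z⟩ + i|-z⟩)/√2, so ⟨+y|ψ⟩ = (6i) / (√2·√20).
P = |6i|² / 40 = 36/40.

0.9000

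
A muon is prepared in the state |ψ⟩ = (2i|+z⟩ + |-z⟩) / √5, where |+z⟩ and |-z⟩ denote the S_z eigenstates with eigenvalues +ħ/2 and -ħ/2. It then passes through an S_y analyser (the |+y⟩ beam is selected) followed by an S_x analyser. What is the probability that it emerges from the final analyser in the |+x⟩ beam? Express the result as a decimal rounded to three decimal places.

0.050

First analyser (S_y): P(|+y⟩) = |⟨+y|ψ⟩|² = 1/10.
After stage 1 the state is |+y⟩; P(|+x⟩) = |⟨+x|+y⟩|² = 1/2.
Joint probability = 1/10 × 1/2 = 0.050.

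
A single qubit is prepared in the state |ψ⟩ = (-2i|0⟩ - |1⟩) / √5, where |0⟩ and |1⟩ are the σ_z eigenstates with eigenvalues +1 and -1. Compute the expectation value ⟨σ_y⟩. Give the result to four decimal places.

⟨σ_y⟩ = 2 Im(a* b)/(|a|²+|b|²) with a = -2i, b = -1.
a* b = -2i, so ⟨σ_y⟩ = -4/5.

-0.8000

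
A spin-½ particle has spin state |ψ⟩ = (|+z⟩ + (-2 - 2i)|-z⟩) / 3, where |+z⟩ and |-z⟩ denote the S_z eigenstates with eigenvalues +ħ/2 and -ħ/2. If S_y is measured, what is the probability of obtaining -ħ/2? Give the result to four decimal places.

0.7222

|-y⟩ = (|+z⟩ - i|-z⟩)/√2, so ⟨-y|ψ⟩ = (3 - 2i) / (√2·3).
P = |3 - 2i|² / 18 = 13/18.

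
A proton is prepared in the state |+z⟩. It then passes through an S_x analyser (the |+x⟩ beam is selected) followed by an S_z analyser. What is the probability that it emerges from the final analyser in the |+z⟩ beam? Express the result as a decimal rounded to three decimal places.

0.250

First analyser (S_x): from |+z⟩, P(|+x⟩) = 1/2.
After stage 1 the state is |+x⟩; P(|+z⟩) = |⟨+z|+x⟩|² = 1/2.
Joint probability = 1/2 × 1/2 = 0.250.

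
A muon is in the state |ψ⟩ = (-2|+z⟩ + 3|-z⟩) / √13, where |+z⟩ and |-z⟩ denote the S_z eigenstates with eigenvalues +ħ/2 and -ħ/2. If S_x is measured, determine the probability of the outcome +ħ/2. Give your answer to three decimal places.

0.038

|+x⟩ = (|+z⟩ + |-z⟩)/√2, so ⟨+x|ψ⟩ = (1) / (√2·√13).
P = |1|² / 26 = 1/26.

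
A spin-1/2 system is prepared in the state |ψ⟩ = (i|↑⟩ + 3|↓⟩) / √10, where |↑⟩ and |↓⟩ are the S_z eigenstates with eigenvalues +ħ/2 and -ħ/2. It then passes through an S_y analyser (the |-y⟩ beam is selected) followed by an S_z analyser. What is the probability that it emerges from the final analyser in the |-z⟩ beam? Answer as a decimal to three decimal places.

First analyser (S_y): P(|-y⟩) = |⟨-y|ψ⟩|² = 16/20.
After stage 1 the state is |-y⟩; P(|-z⟩) = |⟨-z|-y⟩|² = 1/2.
Joint probability = 16/20 × 1/2 = 0.400.

0.400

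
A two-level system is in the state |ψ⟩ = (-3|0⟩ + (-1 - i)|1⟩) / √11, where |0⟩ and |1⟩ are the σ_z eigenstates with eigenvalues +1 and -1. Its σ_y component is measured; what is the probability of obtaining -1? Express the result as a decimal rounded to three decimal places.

0.227

|-y⟩ = (|0⟩ - i|1⟩)/√2, so ⟨-y|ψ⟩ = (-2 - i) / (√2·√11).
P = |-2 - i|² / 22 = 5/22.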